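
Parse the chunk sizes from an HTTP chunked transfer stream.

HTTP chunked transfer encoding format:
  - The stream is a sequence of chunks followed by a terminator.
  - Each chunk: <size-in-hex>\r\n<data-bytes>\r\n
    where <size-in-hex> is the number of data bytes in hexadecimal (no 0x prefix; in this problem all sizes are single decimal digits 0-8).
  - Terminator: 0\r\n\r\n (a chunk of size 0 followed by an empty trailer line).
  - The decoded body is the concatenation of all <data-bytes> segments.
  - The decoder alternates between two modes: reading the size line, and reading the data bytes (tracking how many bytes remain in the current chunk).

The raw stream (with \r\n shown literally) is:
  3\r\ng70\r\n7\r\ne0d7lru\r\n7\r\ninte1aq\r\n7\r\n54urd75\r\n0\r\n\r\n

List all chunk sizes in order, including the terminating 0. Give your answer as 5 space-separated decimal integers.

Chunk 1: stream[0..1]='3' size=0x3=3, data at stream[3..6]='g70' -> body[0..3], body so far='g70'
Chunk 2: stream[8..9]='7' size=0x7=7, data at stream[11..18]='e0d7lru' -> body[3..10], body so far='g70e0d7lru'
Chunk 3: stream[20..21]='7' size=0x7=7, data at stream[23..30]='inte1aq' -> body[10..17], body so far='g70e0d7lruinte1aq'
Chunk 4: stream[32..33]='7' size=0x7=7, data at stream[35..42]='54urd75' -> body[17..24], body so far='g70e0d7lruinte1aq54urd75'
Chunk 5: stream[44..45]='0' size=0 (terminator). Final body='g70e0d7lruinte1aq54urd75' (24 bytes)

Answer: 3 7 7 7 0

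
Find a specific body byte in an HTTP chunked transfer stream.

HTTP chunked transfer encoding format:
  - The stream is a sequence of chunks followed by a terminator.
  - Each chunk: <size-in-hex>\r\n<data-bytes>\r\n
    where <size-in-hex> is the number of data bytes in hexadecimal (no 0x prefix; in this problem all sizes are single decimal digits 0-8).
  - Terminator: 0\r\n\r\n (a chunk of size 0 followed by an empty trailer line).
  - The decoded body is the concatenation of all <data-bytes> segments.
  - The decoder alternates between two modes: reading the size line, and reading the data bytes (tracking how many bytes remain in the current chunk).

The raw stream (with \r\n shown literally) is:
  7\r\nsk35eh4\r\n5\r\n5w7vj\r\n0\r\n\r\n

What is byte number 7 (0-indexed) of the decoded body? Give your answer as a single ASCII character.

Chunk 1: stream[0..1]='7' size=0x7=7, data at stream[3..10]='sk35eh4' -> body[0..7], body so far='sk35eh4'
Chunk 2: stream[12..13]='5' size=0x5=5, data at stream[15..20]='5w7vj' -> body[7..12], body so far='sk35eh45w7vj'
Chunk 3: stream[22..23]='0' size=0 (terminator). Final body='sk35eh45w7vj' (12 bytes)
Body byte 7 = '5'

Answer: 5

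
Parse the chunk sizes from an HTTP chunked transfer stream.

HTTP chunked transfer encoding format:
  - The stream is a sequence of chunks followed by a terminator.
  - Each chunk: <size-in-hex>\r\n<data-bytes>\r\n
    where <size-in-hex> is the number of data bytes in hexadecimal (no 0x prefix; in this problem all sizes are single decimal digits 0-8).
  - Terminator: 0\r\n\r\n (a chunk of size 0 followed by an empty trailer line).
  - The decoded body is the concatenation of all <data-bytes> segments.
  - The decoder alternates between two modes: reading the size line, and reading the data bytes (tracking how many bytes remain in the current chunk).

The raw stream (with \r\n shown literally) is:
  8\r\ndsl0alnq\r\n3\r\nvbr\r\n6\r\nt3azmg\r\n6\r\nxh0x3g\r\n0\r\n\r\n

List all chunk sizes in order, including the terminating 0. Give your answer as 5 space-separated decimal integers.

Answer: 8 3 6 6 0

Derivation:
Chunk 1: stream[0..1]='8' size=0x8=8, data at stream[3..11]='dsl0alnq' -> body[0..8], body so far='dsl0alnq'
Chunk 2: stream[13..14]='3' size=0x3=3, data at stream[16..19]='vbr' -> body[8..11], body so far='dsl0alnqvbr'
Chunk 3: stream[21..22]='6' size=0x6=6, data at stream[24..30]='t3azmg' -> body[11..17], body so far='dsl0alnqvbrt3azmg'
Chunk 4: stream[32..33]='6' size=0x6=6, data at stream[35..41]='xh0x3g' -> body[17..23], body so far='dsl0alnqvbrt3azmgxh0x3g'
Chunk 5: stream[43..44]='0' size=0 (terminator). Final body='dsl0alnqvbrt3azmgxh0x3g' (23 bytes)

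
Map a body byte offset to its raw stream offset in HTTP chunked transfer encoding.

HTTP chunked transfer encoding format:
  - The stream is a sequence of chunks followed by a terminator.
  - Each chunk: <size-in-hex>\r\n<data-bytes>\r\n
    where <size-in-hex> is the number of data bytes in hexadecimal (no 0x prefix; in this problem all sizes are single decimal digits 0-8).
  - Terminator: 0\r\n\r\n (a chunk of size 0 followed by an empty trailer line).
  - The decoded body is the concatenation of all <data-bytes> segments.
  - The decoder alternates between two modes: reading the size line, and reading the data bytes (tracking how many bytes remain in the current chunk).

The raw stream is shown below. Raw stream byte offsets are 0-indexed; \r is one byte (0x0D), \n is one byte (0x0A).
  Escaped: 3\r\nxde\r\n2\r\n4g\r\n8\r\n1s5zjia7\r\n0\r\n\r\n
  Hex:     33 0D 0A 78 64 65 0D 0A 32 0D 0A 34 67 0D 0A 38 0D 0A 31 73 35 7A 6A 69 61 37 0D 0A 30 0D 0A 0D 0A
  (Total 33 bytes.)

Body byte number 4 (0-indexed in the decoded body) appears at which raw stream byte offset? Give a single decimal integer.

Answer: 12

Derivation:
Chunk 1: stream[0..1]='3' size=0x3=3, data at stream[3..6]='xde' -> body[0..3], body so far='xde'
Chunk 2: stream[8..9]='2' size=0x2=2, data at stream[11..13]='4g' -> body[3..5], body so far='xde4g'
Chunk 3: stream[15..16]='8' size=0x8=8, data at stream[18..26]='1s5zjia7' -> body[5..13], body so far='xde4g1s5zjia7'
Chunk 4: stream[28..29]='0' size=0 (terminator). Final body='xde4g1s5zjia7' (13 bytes)
Body byte 4 at stream offset 12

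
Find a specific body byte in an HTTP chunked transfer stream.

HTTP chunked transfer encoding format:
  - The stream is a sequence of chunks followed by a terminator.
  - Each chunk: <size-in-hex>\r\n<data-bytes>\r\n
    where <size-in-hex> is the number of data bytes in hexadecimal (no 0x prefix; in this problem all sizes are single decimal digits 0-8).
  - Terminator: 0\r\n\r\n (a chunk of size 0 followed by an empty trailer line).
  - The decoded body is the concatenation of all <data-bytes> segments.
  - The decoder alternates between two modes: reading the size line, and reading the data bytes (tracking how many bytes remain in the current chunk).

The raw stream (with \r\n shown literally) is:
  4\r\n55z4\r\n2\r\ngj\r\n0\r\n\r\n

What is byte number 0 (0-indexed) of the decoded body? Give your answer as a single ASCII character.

Answer: 5

Derivation:
Chunk 1: stream[0..1]='4' size=0x4=4, data at stream[3..7]='55z4' -> body[0..4], body so far='55z4'
Chunk 2: stream[9..10]='2' size=0x2=2, data at stream[12..14]='gj' -> body[4..6], body so far='55z4gj'
Chunk 3: stream[16..17]='0' size=0 (terminator). Final body='55z4gj' (6 bytes)
Body byte 0 = '5'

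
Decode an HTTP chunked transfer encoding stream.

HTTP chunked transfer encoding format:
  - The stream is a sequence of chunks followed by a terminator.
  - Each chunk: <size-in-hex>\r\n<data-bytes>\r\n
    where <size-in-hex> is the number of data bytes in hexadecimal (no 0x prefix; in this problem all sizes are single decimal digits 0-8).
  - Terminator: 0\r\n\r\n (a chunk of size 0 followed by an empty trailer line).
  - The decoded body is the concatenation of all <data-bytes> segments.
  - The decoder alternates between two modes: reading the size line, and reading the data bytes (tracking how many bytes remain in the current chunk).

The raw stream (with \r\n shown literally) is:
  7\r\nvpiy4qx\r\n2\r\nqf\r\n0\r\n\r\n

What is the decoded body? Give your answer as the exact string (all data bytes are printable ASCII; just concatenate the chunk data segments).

Chunk 1: stream[0..1]='7' size=0x7=7, data at stream[3..10]='vpiy4qx' -> body[0..7], body so far='vpiy4qx'
Chunk 2: stream[12..13]='2' size=0x2=2, data at stream[15..17]='qf' -> body[7..9], body so far='vpiy4qxqf'
Chunk 3: stream[19..20]='0' size=0 (terminator). Final body='vpiy4qxqf' (9 bytes)

Answer: vpiy4qxqf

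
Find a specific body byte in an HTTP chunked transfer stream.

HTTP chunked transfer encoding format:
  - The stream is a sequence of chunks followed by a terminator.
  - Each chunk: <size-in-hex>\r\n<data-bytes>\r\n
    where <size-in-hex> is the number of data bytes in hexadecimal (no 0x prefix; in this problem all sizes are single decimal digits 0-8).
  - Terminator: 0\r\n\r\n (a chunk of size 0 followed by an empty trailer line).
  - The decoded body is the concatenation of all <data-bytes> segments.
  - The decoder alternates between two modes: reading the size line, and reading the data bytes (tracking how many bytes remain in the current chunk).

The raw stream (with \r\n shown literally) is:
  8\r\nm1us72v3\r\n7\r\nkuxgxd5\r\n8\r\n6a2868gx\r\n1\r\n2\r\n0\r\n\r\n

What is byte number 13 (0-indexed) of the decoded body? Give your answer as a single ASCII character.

Chunk 1: stream[0..1]='8' size=0x8=8, data at stream[3..11]='m1us72v3' -> body[0..8], body so far='m1us72v3'
Chunk 2: stream[13..14]='7' size=0x7=7, data at stream[16..23]='kuxgxd5' -> body[8..15], body so far='m1us72v3kuxgxd5'
Chunk 3: stream[25..26]='8' size=0x8=8, data at stream[28..36]='6a2868gx' -> body[15..23], body so far='m1us72v3kuxgxd56a2868gx'
Chunk 4: stream[38..39]='1' size=0x1=1, data at stream[41..42]='2' -> body[23..24], body so far='m1us72v3kuxgxd56a2868gx2'
Chunk 5: stream[44..45]='0' size=0 (terminator). Final body='m1us72v3kuxgxd56a2868gx2' (24 bytes)
Body byte 13 = 'd'

Answer: d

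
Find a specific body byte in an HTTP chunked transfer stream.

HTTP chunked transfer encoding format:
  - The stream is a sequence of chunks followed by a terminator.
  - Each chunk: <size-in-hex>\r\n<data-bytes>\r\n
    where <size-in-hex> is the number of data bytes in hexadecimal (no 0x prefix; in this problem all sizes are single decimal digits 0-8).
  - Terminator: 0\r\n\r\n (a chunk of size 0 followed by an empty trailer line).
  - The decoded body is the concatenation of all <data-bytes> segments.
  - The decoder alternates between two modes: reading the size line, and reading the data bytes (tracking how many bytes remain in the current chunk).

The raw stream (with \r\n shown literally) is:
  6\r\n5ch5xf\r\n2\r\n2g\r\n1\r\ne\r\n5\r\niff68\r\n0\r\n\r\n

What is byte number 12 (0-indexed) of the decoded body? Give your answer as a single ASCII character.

Chunk 1: stream[0..1]='6' size=0x6=6, data at stream[3..9]='5ch5xf' -> body[0..6], body so far='5ch5xf'
Chunk 2: stream[11..12]='2' size=0x2=2, data at stream[14..16]='2g' -> body[6..8], body so far='5ch5xf2g'
Chunk 3: stream[18..19]='1' size=0x1=1, data at stream[21..22]='e' -> body[8..9], body so far='5ch5xf2ge'
Chunk 4: stream[24..25]='5' size=0x5=5, data at stream[27..32]='iff68' -> body[9..14], body so far='5ch5xf2geiff68'
Chunk 5: stream[34..35]='0' size=0 (terminator). Final body='5ch5xf2geiff68' (14 bytes)
Body byte 12 = '6'

Answer: 6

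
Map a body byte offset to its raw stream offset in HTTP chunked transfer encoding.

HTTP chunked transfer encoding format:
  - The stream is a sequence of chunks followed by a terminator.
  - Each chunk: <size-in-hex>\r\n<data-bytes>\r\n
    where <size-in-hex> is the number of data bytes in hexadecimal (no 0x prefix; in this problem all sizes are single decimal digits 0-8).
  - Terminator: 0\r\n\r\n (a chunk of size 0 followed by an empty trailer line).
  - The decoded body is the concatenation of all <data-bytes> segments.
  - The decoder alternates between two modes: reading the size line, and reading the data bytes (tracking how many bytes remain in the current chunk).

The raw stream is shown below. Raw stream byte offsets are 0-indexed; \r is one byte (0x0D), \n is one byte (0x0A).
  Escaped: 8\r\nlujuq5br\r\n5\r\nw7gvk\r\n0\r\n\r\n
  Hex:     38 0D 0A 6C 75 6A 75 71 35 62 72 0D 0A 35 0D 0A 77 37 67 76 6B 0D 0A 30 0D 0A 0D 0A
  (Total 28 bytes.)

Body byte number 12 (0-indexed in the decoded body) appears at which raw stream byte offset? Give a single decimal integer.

Answer: 20

Derivation:
Chunk 1: stream[0..1]='8' size=0x8=8, data at stream[3..11]='lujuq5br' -> body[0..8], body so far='lujuq5br'
Chunk 2: stream[13..14]='5' size=0x5=5, data at stream[16..21]='w7gvk' -> body[8..13], body so far='lujuq5brw7gvk'
Chunk 3: stream[23..24]='0' size=0 (terminator). Final body='lujuq5brw7gvk' (13 bytes)
Body byte 12 at stream offset 20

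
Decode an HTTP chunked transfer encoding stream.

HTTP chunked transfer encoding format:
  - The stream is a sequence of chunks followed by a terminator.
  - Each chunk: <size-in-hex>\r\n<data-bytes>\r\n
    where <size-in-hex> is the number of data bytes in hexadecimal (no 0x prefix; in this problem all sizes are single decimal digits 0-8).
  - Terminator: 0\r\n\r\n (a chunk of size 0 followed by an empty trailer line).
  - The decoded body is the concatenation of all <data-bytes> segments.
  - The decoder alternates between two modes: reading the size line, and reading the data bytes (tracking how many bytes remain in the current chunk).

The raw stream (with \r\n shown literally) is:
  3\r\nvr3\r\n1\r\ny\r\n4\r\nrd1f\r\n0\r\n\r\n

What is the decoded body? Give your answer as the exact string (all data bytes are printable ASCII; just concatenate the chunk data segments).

Chunk 1: stream[0..1]='3' size=0x3=3, data at stream[3..6]='vr3' -> body[0..3], body so far='vr3'
Chunk 2: stream[8..9]='1' size=0x1=1, data at stream[11..12]='y' -> body[3..4], body so far='vr3y'
Chunk 3: stream[14..15]='4' size=0x4=4, data at stream[17..21]='rd1f' -> body[4..8], body so far='vr3yrd1f'
Chunk 4: stream[23..24]='0' size=0 (terminator). Final body='vr3yrd1f' (8 bytes)

Answer: vr3yrd1f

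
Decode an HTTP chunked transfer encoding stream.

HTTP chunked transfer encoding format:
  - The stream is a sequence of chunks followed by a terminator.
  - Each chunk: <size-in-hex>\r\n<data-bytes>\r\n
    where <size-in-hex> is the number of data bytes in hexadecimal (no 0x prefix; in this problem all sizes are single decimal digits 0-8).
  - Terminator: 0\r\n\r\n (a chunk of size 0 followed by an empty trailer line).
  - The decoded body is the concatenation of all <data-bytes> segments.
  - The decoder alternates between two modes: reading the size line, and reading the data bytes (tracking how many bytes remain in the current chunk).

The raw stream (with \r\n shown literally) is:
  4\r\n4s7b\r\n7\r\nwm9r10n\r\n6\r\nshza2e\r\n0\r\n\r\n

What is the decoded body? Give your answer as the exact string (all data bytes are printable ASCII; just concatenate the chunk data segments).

Answer: 4s7bwm9r10nshza2e

Derivation:
Chunk 1: stream[0..1]='4' size=0x4=4, data at stream[3..7]='4s7b' -> body[0..4], body so far='4s7b'
Chunk 2: stream[9..10]='7' size=0x7=7, data at stream[12..19]='wm9r10n' -> body[4..11], body so far='4s7bwm9r10n'
Chunk 3: stream[21..22]='6' size=0x6=6, data at stream[24..30]='shza2e' -> body[11..17], body so far='4s7bwm9r10nshza2e'
Chunk 4: stream[32..33]='0' size=0 (terminator). Final body='4s7bwm9r10nshza2e' (17 bytes)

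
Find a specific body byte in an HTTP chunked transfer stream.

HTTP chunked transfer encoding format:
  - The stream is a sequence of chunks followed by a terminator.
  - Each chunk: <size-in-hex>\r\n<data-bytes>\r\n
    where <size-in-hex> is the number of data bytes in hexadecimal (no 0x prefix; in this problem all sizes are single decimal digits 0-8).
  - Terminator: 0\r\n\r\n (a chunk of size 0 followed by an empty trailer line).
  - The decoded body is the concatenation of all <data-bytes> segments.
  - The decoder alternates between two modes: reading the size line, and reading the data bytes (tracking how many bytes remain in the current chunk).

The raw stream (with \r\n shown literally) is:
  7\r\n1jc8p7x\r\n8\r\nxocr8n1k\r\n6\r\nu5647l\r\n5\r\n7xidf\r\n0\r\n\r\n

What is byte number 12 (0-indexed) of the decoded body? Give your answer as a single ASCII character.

Answer: n

Derivation:
Chunk 1: stream[0..1]='7' size=0x7=7, data at stream[3..10]='1jc8p7x' -> body[0..7], body so far='1jc8p7x'
Chunk 2: stream[12..13]='8' size=0x8=8, data at stream[15..23]='xocr8n1k' -> body[7..15], body so far='1jc8p7xxocr8n1k'
Chunk 3: stream[25..26]='6' size=0x6=6, data at stream[28..34]='u5647l' -> body[15..21], body so far='1jc8p7xxocr8n1ku5647l'
Chunk 4: stream[36..37]='5' size=0x5=5, data at stream[39..44]='7xidf' -> body[21..26], body so far='1jc8p7xxocr8n1ku5647l7xidf'
Chunk 5: stream[46..47]='0' size=0 (terminator). Final body='1jc8p7xxocr8n1ku5647l7xidf' (26 bytes)
Body byte 12 = 'n'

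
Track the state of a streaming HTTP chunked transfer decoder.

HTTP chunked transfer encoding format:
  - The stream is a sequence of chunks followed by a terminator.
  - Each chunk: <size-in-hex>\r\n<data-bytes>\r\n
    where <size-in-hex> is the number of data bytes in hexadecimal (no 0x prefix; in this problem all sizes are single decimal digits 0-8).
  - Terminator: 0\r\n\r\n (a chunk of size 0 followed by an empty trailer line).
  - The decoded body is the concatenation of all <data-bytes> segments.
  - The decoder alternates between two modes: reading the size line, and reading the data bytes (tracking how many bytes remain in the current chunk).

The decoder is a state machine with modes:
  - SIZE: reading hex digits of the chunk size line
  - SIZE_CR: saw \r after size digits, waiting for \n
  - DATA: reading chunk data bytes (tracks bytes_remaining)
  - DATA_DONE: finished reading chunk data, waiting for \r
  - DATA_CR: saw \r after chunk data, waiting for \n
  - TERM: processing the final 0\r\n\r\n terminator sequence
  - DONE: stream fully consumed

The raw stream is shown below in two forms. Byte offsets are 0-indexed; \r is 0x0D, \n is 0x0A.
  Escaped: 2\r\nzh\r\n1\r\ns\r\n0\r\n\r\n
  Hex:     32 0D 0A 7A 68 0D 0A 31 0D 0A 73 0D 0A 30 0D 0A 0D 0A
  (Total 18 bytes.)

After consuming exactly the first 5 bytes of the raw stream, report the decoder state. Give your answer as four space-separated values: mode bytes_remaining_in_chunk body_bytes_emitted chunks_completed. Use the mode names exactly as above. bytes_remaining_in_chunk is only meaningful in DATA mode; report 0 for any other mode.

Byte 0 = '2': mode=SIZE remaining=0 emitted=0 chunks_done=0
Byte 1 = 0x0D: mode=SIZE_CR remaining=0 emitted=0 chunks_done=0
Byte 2 = 0x0A: mode=DATA remaining=2 emitted=0 chunks_done=0
Byte 3 = 'z': mode=DATA remaining=1 emitted=1 chunks_done=0
Byte 4 = 'h': mode=DATA_DONE remaining=0 emitted=2 chunks_done=0

Answer: DATA_DONE 0 2 0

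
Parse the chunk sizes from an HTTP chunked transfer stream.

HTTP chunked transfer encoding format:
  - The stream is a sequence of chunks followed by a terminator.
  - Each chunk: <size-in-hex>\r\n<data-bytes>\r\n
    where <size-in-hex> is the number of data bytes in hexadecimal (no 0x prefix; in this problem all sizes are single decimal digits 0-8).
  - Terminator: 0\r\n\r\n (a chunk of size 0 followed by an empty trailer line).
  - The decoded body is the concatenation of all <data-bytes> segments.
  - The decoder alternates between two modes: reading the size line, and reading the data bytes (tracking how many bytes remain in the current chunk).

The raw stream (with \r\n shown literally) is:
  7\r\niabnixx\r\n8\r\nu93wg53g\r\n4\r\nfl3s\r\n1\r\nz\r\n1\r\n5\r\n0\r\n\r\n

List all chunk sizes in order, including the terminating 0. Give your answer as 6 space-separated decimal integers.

Chunk 1: stream[0..1]='7' size=0x7=7, data at stream[3..10]='iabnixx' -> body[0..7], body so far='iabnixx'
Chunk 2: stream[12..13]='8' size=0x8=8, data at stream[15..23]='u93wg53g' -> body[7..15], body so far='iabnixxu93wg53g'
Chunk 3: stream[25..26]='4' size=0x4=4, data at stream[28..32]='fl3s' -> body[15..19], body so far='iabnixxu93wg53gfl3s'
Chunk 4: stream[34..35]='1' size=0x1=1, data at stream[37..38]='z' -> body[19..20], body so far='iabnixxu93wg53gfl3sz'
Chunk 5: stream[40..41]='1' size=0x1=1, data at stream[43..44]='5' -> body[20..21], body so far='iabnixxu93wg53gfl3sz5'
Chunk 6: stream[46..47]='0' size=0 (terminator). Final body='iabnixxu93wg53gfl3sz5' (21 bytes)

Answer: 7 8 4 1 1 0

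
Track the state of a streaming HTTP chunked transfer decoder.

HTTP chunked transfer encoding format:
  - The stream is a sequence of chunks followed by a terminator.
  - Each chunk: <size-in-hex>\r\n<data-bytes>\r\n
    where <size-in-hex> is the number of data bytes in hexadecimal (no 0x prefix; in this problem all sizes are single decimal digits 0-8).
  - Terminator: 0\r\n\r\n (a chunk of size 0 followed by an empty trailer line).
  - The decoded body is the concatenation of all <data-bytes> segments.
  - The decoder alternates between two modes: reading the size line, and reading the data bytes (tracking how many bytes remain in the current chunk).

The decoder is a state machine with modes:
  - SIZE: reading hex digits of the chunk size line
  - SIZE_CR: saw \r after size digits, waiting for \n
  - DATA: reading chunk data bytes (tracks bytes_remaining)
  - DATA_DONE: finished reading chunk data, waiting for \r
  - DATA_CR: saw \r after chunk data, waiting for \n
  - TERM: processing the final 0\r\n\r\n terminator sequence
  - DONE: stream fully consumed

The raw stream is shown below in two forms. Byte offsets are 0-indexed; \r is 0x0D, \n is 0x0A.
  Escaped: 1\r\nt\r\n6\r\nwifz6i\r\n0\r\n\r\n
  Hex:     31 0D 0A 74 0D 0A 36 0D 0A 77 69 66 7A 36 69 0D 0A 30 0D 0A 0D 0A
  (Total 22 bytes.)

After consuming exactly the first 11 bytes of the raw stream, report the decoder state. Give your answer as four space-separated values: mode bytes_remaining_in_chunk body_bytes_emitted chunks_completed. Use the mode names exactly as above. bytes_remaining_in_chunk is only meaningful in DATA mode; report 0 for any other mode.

Byte 0 = '1': mode=SIZE remaining=0 emitted=0 chunks_done=0
Byte 1 = 0x0D: mode=SIZE_CR remaining=0 emitted=0 chunks_done=0
Byte 2 = 0x0A: mode=DATA remaining=1 emitted=0 chunks_done=0
Byte 3 = 't': mode=DATA_DONE remaining=0 emitted=1 chunks_done=0
Byte 4 = 0x0D: mode=DATA_CR remaining=0 emitted=1 chunks_done=0
Byte 5 = 0x0A: mode=SIZE remaining=0 emitted=1 chunks_done=1
Byte 6 = '6': mode=SIZE remaining=0 emitted=1 chunks_done=1
Byte 7 = 0x0D: mode=SIZE_CR remaining=0 emitted=1 chunks_done=1
Byte 8 = 0x0A: mode=DATA remaining=6 emitted=1 chunks_done=1
Byte 9 = 'w': mode=DATA remaining=5 emitted=2 chunks_done=1
Byte 10 = 'i': mode=DATA remaining=4 emitted=3 chunks_done=1

Answer: DATA 4 3 1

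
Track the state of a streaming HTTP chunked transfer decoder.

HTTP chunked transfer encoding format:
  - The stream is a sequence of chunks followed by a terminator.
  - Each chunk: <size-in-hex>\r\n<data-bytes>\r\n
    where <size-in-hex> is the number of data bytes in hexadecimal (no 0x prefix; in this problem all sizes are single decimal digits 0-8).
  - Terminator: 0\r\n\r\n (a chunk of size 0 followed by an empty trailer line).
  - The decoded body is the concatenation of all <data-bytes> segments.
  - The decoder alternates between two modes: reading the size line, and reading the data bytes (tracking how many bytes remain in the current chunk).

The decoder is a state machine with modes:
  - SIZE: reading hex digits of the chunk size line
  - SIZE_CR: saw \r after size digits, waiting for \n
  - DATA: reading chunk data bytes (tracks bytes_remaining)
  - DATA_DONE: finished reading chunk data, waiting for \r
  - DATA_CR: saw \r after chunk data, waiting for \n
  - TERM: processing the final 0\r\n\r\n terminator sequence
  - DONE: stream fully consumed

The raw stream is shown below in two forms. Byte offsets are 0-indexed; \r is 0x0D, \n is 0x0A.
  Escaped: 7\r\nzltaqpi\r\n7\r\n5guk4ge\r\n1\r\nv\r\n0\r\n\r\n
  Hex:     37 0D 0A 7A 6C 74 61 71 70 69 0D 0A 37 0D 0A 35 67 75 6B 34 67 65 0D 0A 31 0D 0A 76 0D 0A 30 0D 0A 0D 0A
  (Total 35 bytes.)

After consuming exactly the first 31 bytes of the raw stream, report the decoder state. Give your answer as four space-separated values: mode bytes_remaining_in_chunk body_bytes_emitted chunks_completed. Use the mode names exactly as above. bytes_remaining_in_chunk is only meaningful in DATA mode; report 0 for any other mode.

Byte 0 = '7': mode=SIZE remaining=0 emitted=0 chunks_done=0
Byte 1 = 0x0D: mode=SIZE_CR remaining=0 emitted=0 chunks_done=0
Byte 2 = 0x0A: mode=DATA remaining=7 emitted=0 chunks_done=0
Byte 3 = 'z': mode=DATA remaining=6 emitted=1 chunks_done=0
Byte 4 = 'l': mode=DATA remaining=5 emitted=2 chunks_done=0
Byte 5 = 't': mode=DATA remaining=4 emitted=3 chunks_done=0
Byte 6 = 'a': mode=DATA remaining=3 emitted=4 chunks_done=0
Byte 7 = 'q': mode=DATA remaining=2 emitted=5 chunks_done=0
Byte 8 = 'p': mode=DATA remaining=1 emitted=6 chunks_done=0
Byte 9 = 'i': mode=DATA_DONE remaining=0 emitted=7 chunks_done=0
Byte 10 = 0x0D: mode=DATA_CR remaining=0 emitted=7 chunks_done=0
Byte 11 = 0x0A: mode=SIZE remaining=0 emitted=7 chunks_done=1
Byte 12 = '7': mode=SIZE remaining=0 emitted=7 chunks_done=1
Byte 13 = 0x0D: mode=SIZE_CR remaining=0 emitted=7 chunks_done=1
Byte 14 = 0x0A: mode=DATA remaining=7 emitted=7 chunks_done=1
Byte 15 = '5': mode=DATA remaining=6 emitted=8 chunks_done=1
Byte 16 = 'g': mode=DATA remaining=5 emitted=9 chunks_done=1
Byte 17 = 'u': mode=DATA remaining=4 emitted=10 chunks_done=1
Byte 18 = 'k': mode=DATA remaining=3 emitted=11 chunks_done=1
Byte 19 = '4': mode=DATA remaining=2 emitted=12 chunks_done=1
Byte 20 = 'g': mode=DATA remaining=1 emitted=13 chunks_done=1
Byte 21 = 'e': mode=DATA_DONE remaining=0 emitted=14 chunks_done=1
Byte 22 = 0x0D: mode=DATA_CR remaining=0 emitted=14 chunks_done=1
Byte 23 = 0x0A: mode=SIZE remaining=0 emitted=14 chunks_done=2
Byte 24 = '1': mode=SIZE remaining=0 emitted=14 chunks_done=2
Byte 25 = 0x0D: mode=SIZE_CR remaining=0 emitted=14 chunks_done=2
Byte 26 = 0x0A: mode=DATA remaining=1 emitted=14 chunks_done=2
Byte 27 = 'v': mode=DATA_DONE remaining=0 emitted=15 chunks_done=2
Byte 28 = 0x0D: mode=DATA_CR remaining=0 emitted=15 chunks_done=2
Byte 29 = 0x0A: mode=SIZE remaining=0 emitted=15 chunks_done=3
Byte 30 = '0': mode=SIZE remaining=0 emitted=15 chunks_done=3

Answer: SIZE 0 15 3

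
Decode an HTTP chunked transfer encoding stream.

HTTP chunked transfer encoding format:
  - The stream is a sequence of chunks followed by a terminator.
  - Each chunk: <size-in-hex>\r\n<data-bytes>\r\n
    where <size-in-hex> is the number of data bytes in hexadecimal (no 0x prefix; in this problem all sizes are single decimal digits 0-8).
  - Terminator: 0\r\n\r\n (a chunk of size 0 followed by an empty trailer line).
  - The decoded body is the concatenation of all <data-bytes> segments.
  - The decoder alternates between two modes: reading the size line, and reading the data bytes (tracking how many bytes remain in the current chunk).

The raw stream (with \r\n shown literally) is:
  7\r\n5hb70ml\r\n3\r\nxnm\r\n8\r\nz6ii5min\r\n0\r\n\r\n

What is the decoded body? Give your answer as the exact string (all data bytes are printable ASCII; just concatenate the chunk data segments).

Chunk 1: stream[0..1]='7' size=0x7=7, data at stream[3..10]='5hb70ml' -> body[0..7], body so far='5hb70ml'
Chunk 2: stream[12..13]='3' size=0x3=3, data at stream[15..18]='xnm' -> body[7..10], body so far='5hb70mlxnm'
Chunk 3: stream[20..21]='8' size=0x8=8, data at stream[23..31]='z6ii5min' -> body[10..18], body so far='5hb70mlxnmz6ii5min'
Chunk 4: stream[33..34]='0' size=0 (terminator). Final body='5hb70mlxnmz6ii5min' (18 bytes)

Answer: 5hb70mlxnmz6ii5min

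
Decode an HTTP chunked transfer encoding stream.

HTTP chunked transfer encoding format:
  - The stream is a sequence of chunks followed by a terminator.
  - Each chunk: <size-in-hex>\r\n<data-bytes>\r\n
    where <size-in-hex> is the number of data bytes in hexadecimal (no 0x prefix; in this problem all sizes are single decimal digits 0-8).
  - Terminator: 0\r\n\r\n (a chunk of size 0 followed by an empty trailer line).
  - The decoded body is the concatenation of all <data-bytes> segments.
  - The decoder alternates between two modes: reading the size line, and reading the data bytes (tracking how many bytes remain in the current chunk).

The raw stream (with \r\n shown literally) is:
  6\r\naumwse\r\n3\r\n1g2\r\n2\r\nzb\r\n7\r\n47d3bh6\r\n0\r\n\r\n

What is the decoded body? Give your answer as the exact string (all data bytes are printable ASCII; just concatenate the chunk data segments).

Chunk 1: stream[0..1]='6' size=0x6=6, data at stream[3..9]='aumwse' -> body[0..6], body so far='aumwse'
Chunk 2: stream[11..12]='3' size=0x3=3, data at stream[14..17]='1g2' -> body[6..9], body so far='aumwse1g2'
Chunk 3: stream[19..20]='2' size=0x2=2, data at stream[22..24]='zb' -> body[9..11], body so far='aumwse1g2zb'
Chunk 4: stream[26..27]='7' size=0x7=7, data at stream[29..36]='47d3bh6' -> body[11..18], body so far='aumwse1g2zb47d3bh6'
Chunk 5: stream[38..39]='0' size=0 (terminator). Final body='aumwse1g2zb47d3bh6' (18 bytes)

Answer: aumwse1g2zb47d3bh6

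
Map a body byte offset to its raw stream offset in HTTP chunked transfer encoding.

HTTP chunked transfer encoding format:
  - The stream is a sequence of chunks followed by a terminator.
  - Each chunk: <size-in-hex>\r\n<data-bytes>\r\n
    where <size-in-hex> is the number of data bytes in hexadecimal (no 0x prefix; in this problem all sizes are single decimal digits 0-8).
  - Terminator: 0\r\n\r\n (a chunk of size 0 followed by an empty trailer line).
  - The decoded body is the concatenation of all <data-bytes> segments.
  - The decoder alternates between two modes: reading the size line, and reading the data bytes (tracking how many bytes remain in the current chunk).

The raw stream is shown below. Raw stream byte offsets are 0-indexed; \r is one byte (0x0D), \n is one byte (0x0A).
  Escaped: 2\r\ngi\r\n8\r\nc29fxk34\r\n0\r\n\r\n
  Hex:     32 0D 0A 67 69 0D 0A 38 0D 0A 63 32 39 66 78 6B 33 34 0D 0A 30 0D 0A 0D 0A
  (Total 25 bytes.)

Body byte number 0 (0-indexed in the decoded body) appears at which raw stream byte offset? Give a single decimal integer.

Answer: 3

Derivation:
Chunk 1: stream[0..1]='2' size=0x2=2, data at stream[3..5]='gi' -> body[0..2], body so far='gi'
Chunk 2: stream[7..8]='8' size=0x8=8, data at stream[10..18]='c29fxk34' -> body[2..10], body so far='gic29fxk34'
Chunk 3: stream[20..21]='0' size=0 (terminator). Final body='gic29fxk34' (10 bytes)
Body byte 0 at stream offset 3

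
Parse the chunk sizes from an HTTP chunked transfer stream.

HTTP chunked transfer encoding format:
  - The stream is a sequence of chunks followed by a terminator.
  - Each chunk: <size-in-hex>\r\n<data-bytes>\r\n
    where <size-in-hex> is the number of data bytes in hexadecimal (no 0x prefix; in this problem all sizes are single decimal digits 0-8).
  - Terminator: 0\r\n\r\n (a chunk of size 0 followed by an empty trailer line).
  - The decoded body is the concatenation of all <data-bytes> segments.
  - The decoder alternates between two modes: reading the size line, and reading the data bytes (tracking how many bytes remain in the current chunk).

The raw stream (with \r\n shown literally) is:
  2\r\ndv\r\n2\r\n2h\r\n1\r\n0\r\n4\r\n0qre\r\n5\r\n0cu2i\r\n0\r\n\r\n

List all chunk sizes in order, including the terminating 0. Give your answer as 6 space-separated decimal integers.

Answer: 2 2 1 4 5 0

Derivation:
Chunk 1: stream[0..1]='2' size=0x2=2, data at stream[3..5]='dv' -> body[0..2], body so far='dv'
Chunk 2: stream[7..8]='2' size=0x2=2, data at stream[10..12]='2h' -> body[2..4], body so far='dv2h'
Chunk 3: stream[14..15]='1' size=0x1=1, data at stream[17..18]='0' -> body[4..5], body so far='dv2h0'
Chunk 4: stream[20..21]='4' size=0x4=4, data at stream[23..27]='0qre' -> body[5..9], body so far='dv2h00qre'
Chunk 5: stream[29..30]='5' size=0x5=5, data at stream[32..37]='0cu2i' -> body[9..14], body so far='dv2h00qre0cu2i'
Chunk 6: stream[39..40]='0' size=0 (terminator). Final body='dv2h00qre0cu2i' (14 bytes)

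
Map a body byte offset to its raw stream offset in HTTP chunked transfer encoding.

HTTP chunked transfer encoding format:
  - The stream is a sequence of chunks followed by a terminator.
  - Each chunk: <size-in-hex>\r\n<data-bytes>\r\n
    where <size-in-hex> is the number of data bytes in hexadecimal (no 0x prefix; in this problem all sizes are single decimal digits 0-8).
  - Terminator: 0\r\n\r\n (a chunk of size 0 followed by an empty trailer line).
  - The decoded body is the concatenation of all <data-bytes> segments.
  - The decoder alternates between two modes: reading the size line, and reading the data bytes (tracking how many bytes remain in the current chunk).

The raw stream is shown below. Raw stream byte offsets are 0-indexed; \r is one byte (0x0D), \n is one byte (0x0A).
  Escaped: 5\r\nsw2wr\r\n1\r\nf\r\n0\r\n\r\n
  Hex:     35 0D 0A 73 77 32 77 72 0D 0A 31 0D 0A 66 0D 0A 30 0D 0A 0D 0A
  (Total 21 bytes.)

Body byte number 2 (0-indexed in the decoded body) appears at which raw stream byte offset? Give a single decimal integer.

Answer: 5

Derivation:
Chunk 1: stream[0..1]='5' size=0x5=5, data at stream[3..8]='sw2wr' -> body[0..5], body so far='sw2wr'
Chunk 2: stream[10..11]='1' size=0x1=1, data at stream[13..14]='f' -> body[5..6], body so far='sw2wrf'
Chunk 3: stream[16..17]='0' size=0 (terminator). Final body='sw2wrf' (6 bytes)
Body byte 2 at stream offset 5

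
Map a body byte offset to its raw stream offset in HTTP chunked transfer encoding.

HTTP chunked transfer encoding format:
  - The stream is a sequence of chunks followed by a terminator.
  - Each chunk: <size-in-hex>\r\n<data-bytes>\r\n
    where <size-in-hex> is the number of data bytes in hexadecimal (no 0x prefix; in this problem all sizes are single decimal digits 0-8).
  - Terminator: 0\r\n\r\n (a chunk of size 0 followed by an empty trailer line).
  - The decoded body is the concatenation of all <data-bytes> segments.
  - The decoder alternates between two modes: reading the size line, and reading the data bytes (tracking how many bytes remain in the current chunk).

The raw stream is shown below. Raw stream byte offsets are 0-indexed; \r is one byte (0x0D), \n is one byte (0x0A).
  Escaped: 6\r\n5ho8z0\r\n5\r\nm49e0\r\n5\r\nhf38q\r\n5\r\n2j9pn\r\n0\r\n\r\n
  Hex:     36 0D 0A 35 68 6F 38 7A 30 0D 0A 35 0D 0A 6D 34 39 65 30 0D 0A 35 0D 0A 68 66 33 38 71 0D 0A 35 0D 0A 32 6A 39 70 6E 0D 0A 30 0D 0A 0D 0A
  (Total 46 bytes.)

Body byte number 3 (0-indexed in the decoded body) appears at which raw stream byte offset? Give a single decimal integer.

Answer: 6

Derivation:
Chunk 1: stream[0..1]='6' size=0x6=6, data at stream[3..9]='5ho8z0' -> body[0..6], body so far='5ho8z0'
Chunk 2: stream[11..12]='5' size=0x5=5, data at stream[14..19]='m49e0' -> body[6..11], body so far='5ho8z0m49e0'
Chunk 3: stream[21..22]='5' size=0x5=5, data at stream[24..29]='hf38q' -> body[11..16], body so far='5ho8z0m49e0hf38q'
Chunk 4: stream[31..32]='5' size=0x5=5, data at stream[34..39]='2j9pn' -> body[16..21], body so far='5ho8z0m49e0hf38q2j9pn'
Chunk 5: stream[41..42]='0' size=0 (terminator). Final body='5ho8z0m49e0hf38q2j9pn' (21 bytes)
Body byte 3 at stream offset 6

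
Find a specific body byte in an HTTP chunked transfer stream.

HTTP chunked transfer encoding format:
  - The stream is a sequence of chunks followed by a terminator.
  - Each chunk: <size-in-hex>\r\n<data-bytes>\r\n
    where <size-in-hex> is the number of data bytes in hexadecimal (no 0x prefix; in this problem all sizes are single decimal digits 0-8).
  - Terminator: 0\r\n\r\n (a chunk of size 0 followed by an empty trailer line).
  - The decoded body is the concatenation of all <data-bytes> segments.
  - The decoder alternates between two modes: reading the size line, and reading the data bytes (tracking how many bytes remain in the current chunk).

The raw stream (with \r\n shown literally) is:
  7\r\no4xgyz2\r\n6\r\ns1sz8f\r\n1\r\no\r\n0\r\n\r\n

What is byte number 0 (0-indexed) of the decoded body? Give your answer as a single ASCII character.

Chunk 1: stream[0..1]='7' size=0x7=7, data at stream[3..10]='o4xgyz2' -> body[0..7], body so far='o4xgyz2'
Chunk 2: stream[12..13]='6' size=0x6=6, data at stream[15..21]='s1sz8f' -> body[7..13], body so far='o4xgyz2s1sz8f'
Chunk 3: stream[23..24]='1' size=0x1=1, data at stream[26..27]='o' -> body[13..14], body so far='o4xgyz2s1sz8fo'
Chunk 4: stream[29..30]='0' size=0 (terminator). Final body='o4xgyz2s1sz8fo' (14 bytes)
Body byte 0 = 'o'

Answer: o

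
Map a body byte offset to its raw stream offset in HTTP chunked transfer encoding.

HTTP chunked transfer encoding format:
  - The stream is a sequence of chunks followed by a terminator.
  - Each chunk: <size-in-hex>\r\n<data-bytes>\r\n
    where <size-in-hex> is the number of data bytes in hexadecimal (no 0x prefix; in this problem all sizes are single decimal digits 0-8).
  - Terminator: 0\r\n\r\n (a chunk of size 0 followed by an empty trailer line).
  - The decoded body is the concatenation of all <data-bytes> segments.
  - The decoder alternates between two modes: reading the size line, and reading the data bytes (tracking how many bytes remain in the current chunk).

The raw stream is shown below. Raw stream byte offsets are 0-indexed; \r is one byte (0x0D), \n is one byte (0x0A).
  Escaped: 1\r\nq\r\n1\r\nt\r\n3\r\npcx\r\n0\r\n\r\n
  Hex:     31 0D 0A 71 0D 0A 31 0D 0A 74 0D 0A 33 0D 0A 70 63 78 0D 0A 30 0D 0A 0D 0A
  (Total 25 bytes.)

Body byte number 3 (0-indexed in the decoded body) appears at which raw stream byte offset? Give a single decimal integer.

Answer: 16

Derivation:
Chunk 1: stream[0..1]='1' size=0x1=1, data at stream[3..4]='q' -> body[0..1], body so far='q'
Chunk 2: stream[6..7]='1' size=0x1=1, data at stream[9..10]='t' -> body[1..2], body so far='qt'
Chunk 3: stream[12..13]='3' size=0x3=3, data at stream[15..18]='pcx' -> body[2..5], body so far='qtpcx'
Chunk 4: stream[20..21]='0' size=0 (terminator). Final body='qtpcx' (5 bytes)
Body byte 3 at stream offset 16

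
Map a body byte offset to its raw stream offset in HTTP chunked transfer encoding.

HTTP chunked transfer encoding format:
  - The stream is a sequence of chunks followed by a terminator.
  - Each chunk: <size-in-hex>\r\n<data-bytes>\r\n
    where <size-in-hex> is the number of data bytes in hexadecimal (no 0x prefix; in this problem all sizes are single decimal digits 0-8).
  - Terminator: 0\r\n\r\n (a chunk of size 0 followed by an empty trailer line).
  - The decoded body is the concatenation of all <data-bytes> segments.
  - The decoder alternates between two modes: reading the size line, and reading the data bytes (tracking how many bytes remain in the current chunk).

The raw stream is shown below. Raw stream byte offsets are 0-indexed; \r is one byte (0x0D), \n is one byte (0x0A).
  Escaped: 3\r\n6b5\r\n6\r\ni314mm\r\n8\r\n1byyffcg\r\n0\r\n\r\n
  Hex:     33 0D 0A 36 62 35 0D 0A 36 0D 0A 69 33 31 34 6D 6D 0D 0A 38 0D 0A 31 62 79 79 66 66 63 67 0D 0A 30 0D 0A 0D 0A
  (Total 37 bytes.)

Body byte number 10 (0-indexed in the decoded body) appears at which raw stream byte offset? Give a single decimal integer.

Answer: 23

Derivation:
Chunk 1: stream[0..1]='3' size=0x3=3, data at stream[3..6]='6b5' -> body[0..3], body so far='6b5'
Chunk 2: stream[8..9]='6' size=0x6=6, data at stream[11..17]='i314mm' -> body[3..9], body so far='6b5i314mm'
Chunk 3: stream[19..20]='8' size=0x8=8, data at stream[22..30]='1byyffcg' -> body[9..17], body so far='6b5i314mm1byyffcg'
Chunk 4: stream[32..33]='0' size=0 (terminator). Final body='6b5i314mm1byyffcg' (17 bytes)
Body byte 10 at stream offset 23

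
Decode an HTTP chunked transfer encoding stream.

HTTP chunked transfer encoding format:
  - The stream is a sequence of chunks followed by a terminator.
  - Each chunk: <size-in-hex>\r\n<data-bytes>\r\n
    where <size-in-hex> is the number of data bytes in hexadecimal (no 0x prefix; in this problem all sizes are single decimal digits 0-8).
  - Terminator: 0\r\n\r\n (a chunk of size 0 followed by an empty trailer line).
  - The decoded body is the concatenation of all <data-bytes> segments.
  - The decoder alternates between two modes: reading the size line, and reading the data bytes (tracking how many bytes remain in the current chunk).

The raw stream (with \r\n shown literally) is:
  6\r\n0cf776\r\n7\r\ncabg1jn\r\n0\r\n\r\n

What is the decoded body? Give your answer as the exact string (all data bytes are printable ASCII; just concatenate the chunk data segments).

Chunk 1: stream[0..1]='6' size=0x6=6, data at stream[3..9]='0cf776' -> body[0..6], body so far='0cf776'
Chunk 2: stream[11..12]='7' size=0x7=7, data at stream[14..21]='cabg1jn' -> body[6..13], body so far='0cf776cabg1jn'
Chunk 3: stream[23..24]='0' size=0 (terminator). Final body='0cf776cabg1jn' (13 bytes)

Answer: 0cf776cabg1jn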